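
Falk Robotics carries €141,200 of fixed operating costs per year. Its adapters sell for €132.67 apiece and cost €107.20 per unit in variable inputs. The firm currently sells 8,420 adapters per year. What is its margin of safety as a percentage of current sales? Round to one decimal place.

34.2%

Unit CM = price − variable cost = €132.67 − €107.20 = €25.47. Break-even units = €141,200 ÷ €25.47 = 5,543.78; break-even revenue = 5,543.78 × €132.67 = €735,492.89.
Actual sales revenue = 8,420 × €132.67 = €1,117,081.40.
Margin of safety = (€1,117,081.40 − €735,492.89) ÷ €1,117,081.40 = 34.2%.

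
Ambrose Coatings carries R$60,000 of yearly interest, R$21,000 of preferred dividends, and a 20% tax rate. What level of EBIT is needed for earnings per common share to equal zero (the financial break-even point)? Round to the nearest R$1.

R$86,250

Grossing the preferred dividend up to pre-tax terms: R$21,000 / (1 − 0.20) = R$26,250.00.
EPS = 0 when EBIT covers interest plus the pre-tax preferred burden: R$60,000 + R$26,250.00 = R$86,250.00.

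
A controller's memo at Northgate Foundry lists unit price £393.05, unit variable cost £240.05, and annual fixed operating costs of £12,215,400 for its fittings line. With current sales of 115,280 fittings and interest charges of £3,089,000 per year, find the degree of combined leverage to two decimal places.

7.56

Contribution at this volume is 115,280 × £153.00 = £17,637,840.00.
Operating income = contribution − fixed costs = £17,637,840.00 − £12,215,400 = £5,422,440.00. Interest = £3,089,000.00, so EBIT − I = £2,333,440.00.
DCL = contribution ÷ (EBIT − I) = £17,637,840.00 ÷ £2,333,440.00 = 7.5587.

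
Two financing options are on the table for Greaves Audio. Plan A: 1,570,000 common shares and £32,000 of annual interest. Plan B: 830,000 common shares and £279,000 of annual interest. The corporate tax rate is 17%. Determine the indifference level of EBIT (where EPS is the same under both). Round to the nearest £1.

Set EPS_A = EPS_B: (EBIT − £32,000)(1 − 0.17) ÷ 1,570,000 = (EBIT − £279,000)(1 − 0.17) ÷ 830,000.
The (1 − t) factor cancels: (EBIT − 32,000) × 830,000 = (EBIT − 279,000) × 1,570,000.
EBIT × (1,570,000 − 830,000) = 279,000 × 1,570,000 − 32,000 × 830,000 = 411,470,000,000, so EBIT = 411,470,000,000 ÷ 740,000 = 556,040.54.

£556,041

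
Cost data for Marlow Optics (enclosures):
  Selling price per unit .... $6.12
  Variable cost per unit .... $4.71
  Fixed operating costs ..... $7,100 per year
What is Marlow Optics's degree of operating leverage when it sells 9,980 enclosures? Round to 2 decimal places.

Total contribution margin = 9,980 × $1.41 = $14,071.80.
EBIT = $14,071.80 − $7,100 = $6,971.80.
Degree of operating leverage = $14,071.80 / $6,971.80 = 2.0184.

2.02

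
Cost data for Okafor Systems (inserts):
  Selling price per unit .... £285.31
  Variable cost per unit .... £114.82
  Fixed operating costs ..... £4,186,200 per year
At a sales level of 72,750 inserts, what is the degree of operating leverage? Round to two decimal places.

Total contribution margin = 72,750 × £170.49 = £12,403,147.50.
Subtracting fixed costs: EBIT = £12,403,147.50 − £4,186,200 = £8,216,947.50.
Degree of operating leverage = £12,403,147.50 / £8,216,947.50 = 1.5095.

1.51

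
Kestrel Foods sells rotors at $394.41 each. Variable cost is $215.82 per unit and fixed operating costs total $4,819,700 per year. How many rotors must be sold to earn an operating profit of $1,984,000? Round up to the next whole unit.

38,097 rotors

Unit CM = price − variable cost = $394.41 − $215.82 = $178.59.
Units = (FC + target) / CM = ($4,819,700 + $1,984,000) / $178.59 = 38,096.76, so 38,097 rotors.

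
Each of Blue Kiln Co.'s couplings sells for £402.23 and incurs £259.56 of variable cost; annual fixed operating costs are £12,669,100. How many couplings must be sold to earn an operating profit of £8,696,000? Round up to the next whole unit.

149,752 couplings

Unit CM = price − variable cost = £402.23 − £259.56 = £142.67.
Units = (FC + target) / CM = (£12,669,100 + £8,696,000) / £142.67 = 149,751.87, so 149,752 couplings.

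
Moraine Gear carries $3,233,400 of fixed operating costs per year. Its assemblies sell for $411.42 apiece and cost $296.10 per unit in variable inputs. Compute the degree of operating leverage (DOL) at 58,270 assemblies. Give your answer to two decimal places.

At 58,270 units, contribution = 58,270 × $115.32 = $6,719,696.40.
Subtracting fixed costs: EBIT = $6,719,696.40 − $3,233,400 = $3,486,296.40.
Degree of operating leverage = $6,719,696.40 / $3,486,296.40 = 1.9275.

1.93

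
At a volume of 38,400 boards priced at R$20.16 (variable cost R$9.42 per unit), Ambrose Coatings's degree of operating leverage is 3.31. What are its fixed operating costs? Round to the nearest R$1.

At 38,400 units, contribution = 38,400 × R$10.74 = R$412,416.00.
Since DOL = CM ÷ EBIT, EBIT = R$412,416.00 ÷ 3.31 = R$124,596.98.
And FC = contribution − EBIT = R$412,416.00 − R$124,596.98 = R$287,819.

R$287,819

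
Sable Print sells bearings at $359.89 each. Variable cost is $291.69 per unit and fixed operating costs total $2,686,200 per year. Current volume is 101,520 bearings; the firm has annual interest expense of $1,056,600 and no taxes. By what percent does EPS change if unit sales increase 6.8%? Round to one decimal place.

Contribution at this volume is 101,520 × $68.20 = $6,923,664.00.
Operating income = contribution − fixed costs = $6,923,664.00 − $2,686,200 = $4,237,464.00.
Interest = $1,056,600.00, so EBIT − I = $3,180,864.00.
Degree of combined leverage = contribution ÷ (EBIT − I) = $6,923,664.00 ÷ $3,180,864.00 = 2.1767.
%ΔEPS = DCL × %ΔSales = 2.1767 × +6.8% = +14.8%.

+14.8%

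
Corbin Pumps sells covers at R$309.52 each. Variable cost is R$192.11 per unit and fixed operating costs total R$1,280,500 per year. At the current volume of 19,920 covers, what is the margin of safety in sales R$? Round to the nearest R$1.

R$2,789,943

Contribution margin per unit = R$309.52 − R$192.11 = R$117.41. Break-even units = R$1,280,500 ÷ R$117.41 = 10,906.23; break-even revenue = 10,906.23 × R$309.52 = R$3,375,695.09.
Actual sales revenue = 19,920 × R$309.52 = R$6,165,638.40.
Margin of safety = R$6,165,638.40 − R$3,375,695.09 = R$2,789,943.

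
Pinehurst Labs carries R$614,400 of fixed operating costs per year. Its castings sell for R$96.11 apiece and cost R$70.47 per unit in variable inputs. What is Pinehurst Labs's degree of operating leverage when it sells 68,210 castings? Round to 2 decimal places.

Total contribution margin = 68,210 × R$25.64 = R$1,748,904.40.
Subtracting fixed costs: EBIT = R$1,748,904.40 − R$614,400 = R$1,134,504.40.
So DOL = total CM / EBIT = R$1,748,904.40 / R$1,134,504.40 = 1.5416.

1.54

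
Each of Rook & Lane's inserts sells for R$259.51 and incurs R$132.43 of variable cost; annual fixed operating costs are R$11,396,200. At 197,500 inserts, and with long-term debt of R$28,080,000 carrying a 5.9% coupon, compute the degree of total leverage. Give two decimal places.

Contribution at this volume is 197,500 × R$127.08 = R$25,098,300.00.
Subtracting fixed costs: EBIT = R$25,098,300.00 − R$11,396,200 = R$13,702,100.00. Interest = R$1,656,720.00.
DOL = R$25,098,300.00 ÷ R$13,702,100.00 = 1.8317; DFL = R$13,702,100.00 ÷ R$12,045,380.00 = 1.1375.
DCL = DOL × DFL = 1.8317 × 1.1375 = 2.0836.

2.08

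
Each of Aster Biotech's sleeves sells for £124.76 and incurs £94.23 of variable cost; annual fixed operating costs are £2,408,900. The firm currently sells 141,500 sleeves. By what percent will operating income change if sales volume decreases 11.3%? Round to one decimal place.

-25.5%

Contribution at this volume is 141,500 × £30.53 = £4,319,995.00.
Subtracting fixed costs: EBIT = £4,319,995.00 − £2,408,900 = £1,911,095.00.
So DOL = total CM / EBIT = £4,319,995.00 / £1,911,095.00 = 2.2605.
Operating income changes by 2.2605 × -11.3% = -25.5%.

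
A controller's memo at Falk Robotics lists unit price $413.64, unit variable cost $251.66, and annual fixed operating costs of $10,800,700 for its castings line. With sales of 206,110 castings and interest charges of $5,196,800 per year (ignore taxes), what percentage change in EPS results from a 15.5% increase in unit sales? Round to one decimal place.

Total contribution margin = 206,110 × $161.98 = $33,385,697.80.
Subtracting fixed costs: EBIT = $33,385,697.80 − $10,800,700 = $22,584,997.80.
Interest = $5,196,800.00, so EBIT − I = $17,388,197.80.
DCL = total CM / (EBIT − I) = $33,385,697.80 / $17,388,197.80 = 1.9200.
%ΔEPS = DCL × %ΔSales = 1.9200 × +15.5% = +29.8%.

+29.8%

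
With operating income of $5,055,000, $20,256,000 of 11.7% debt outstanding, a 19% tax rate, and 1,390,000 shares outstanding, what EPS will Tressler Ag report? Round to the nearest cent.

Pre-tax income = $5,055,000 − $2,369,952.00 = $2,685,048.00.
After tax at 19%: net income = $2,685,048.00 × 0.81 = $2,174,888.88.
EPS = $2,174,888.88 ÷ 1,390,000 = $1.56.

$1.56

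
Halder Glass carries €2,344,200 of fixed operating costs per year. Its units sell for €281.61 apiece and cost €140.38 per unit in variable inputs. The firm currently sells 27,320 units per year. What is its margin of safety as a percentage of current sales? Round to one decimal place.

Unit CM = price − variable cost = €281.61 − €140.38 = €141.23. Break-even units = €2,344,200 ÷ €141.23 = 16,598.46; break-even revenue = 16,598.46 × €281.61 = €4,674,291.31.
Current sales = 27,320 × €281.61 = €7,693,585.20.
Margin of safety = (€7,693,585.20 − €4,674,291.31) ÷ €7,693,585.20 = 39.2%.

39.2%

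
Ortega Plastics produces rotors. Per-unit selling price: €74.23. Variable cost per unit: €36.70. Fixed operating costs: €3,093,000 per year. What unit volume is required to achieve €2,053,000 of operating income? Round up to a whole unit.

Unit CM = price − variable cost = €74.23 − €36.70 = €37.53.
Units = (FC + target) / CM = (€3,093,000 + €2,053,000) / €37.53 = 137,116.97, so 137,117 rotors.

137,117 rotors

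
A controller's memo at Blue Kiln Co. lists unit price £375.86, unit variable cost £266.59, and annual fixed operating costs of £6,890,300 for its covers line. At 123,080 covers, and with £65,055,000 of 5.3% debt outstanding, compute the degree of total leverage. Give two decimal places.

Total contribution margin = 123,080 × £109.27 = £13,448,951.60.
EBIT = £13,448,951.60 − £6,890,300 = £6,558,651.60. Interest = £3,447,915.00, so EBIT − I = £3,110,736.60.
Degree of total leverage = total CM / (EBIT − interest) = £13,448,951.60 / £3,110,736.60 = 4.3234.

4.32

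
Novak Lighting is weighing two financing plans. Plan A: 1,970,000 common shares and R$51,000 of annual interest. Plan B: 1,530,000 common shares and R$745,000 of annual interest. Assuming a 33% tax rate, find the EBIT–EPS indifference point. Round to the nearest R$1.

R$3,158,227

Set EPS_A = EPS_B: (EBIT − R$51,000)(1 − 0.33) ÷ 1,970,000 = (EBIT − R$745,000)(1 − 0.33) ÷ 1,530,000.
Cancelling (1 − t) and cross-multiplying: 1,530,000·(EBIT − 51,000) = 1,970,000·(EBIT − 745,000).
Solving, EBIT = (745,000·1,970,000 − 51,000·1,530,000) / (1,970,000 − 1,530,000) = 1,389,620,000,000 / 440,000 = 3,158,227.27.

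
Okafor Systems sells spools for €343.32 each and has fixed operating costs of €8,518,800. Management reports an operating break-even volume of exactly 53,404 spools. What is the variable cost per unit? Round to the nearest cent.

€183.80

At break-even, FC = Q × (P − VC), so P − VC = €8,518,800 ÷ 53,404 = €159.5161.
Hence VC = price − CM = €343.32 − €159.5161 = €183.80.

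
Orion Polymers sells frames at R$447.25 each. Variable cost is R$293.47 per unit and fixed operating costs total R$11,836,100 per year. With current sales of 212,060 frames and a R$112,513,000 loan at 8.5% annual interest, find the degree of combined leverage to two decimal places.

2.91

Total contribution margin = 212,060 × R$153.78 = R$32,610,586.80.
Subtracting fixed costs: EBIT = R$32,610,586.80 − R$11,836,100 = R$20,774,486.80. Interest = R$9,563,605.00, so EBIT − I = R$11,210,881.80.
Degree of total leverage = total CM / (EBIT − interest) = R$32,610,586.80 / R$11,210,881.80 = 2.9088.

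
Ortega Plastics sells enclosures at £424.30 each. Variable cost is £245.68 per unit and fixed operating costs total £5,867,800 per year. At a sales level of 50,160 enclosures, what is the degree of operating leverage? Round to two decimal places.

2.90

Contribution at this volume is 50,160 × £178.62 = £8,959,579.20.
Subtracting fixed costs: EBIT = £8,959,579.20 − £5,867,800 = £3,091,779.20.
So DOL = total CM / EBIT = £8,959,579.20 / £3,091,779.20 = 2.8979.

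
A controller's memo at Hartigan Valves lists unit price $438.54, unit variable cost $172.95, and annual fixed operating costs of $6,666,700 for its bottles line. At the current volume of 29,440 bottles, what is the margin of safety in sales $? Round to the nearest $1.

$1,902,618

Unit CM = price − variable cost = $438.54 − $172.95 = $265.59. Break-even units = $6,666,700 ÷ $265.59 = 25,101.47; break-even revenue = 25,101.47 × $438.54 = $11,007,999.62.
Actual sales revenue = 29,440 × $438.54 = $12,910,617.60.
Margin of safety = $12,910,617.60 − $11,007,999.62 = $1,902,618.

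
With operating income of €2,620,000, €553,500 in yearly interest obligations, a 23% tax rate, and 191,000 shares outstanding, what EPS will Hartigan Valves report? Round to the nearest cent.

Pre-tax income = €2,620,000 − €553,500.00 = €2,066,500.00.
Net income = €2,066,500.00 × (1 − 0.23) = €1,591,205.00.
Per share: €1,591,205.00 / 191,000 shares = €8.33.

€8.33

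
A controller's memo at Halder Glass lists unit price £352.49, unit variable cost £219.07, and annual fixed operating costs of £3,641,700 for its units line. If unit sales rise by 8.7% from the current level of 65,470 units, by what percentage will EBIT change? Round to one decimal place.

Total contribution margin = 65,470 × £133.42 = £8,735,007.40.
Subtracting fixed costs: EBIT = £8,735,007.40 − £3,641,700 = £5,093,307.40.
So DOL = total CM / EBIT = £8,735,007.40 / £5,093,307.40 = 1.7150.
Operating income changes by 1.7150 × +8.7% = +14.9%.

+14.9%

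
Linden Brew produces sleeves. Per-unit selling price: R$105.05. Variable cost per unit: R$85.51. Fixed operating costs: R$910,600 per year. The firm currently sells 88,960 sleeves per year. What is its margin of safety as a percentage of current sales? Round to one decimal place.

47.6%

Contribution margin per unit = R$105.05 − R$85.51 = R$19.54. Break-even units = R$910,600 ÷ R$19.54 = 46,601.84; break-even revenue = 46,601.84 × R$105.05 = R$4,895,523.54.
Current sales = 88,960 × R$105.05 = R$9,345,248.00.
Margin of safety = (R$9,345,248.00 − R$4,895,523.54) ÷ R$9,345,248.00 = 47.6%.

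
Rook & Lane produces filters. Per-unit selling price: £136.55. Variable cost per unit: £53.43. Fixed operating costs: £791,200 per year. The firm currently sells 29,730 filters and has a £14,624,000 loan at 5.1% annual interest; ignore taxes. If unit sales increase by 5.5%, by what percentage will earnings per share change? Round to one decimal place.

Contribution at this volume is 29,730 × £83.12 = £2,471,157.60.
Subtracting fixed costs: EBIT = £2,471,157.60 − £791,200 = £1,679,957.60.
After interest of £745,824.00, pre-tax earnings = £934,133.60.
DCL = total CM / (EBIT − I) = £2,471,157.60 / £934,133.60 = 2.6454.
EPS therefore changes by 2.6454 × (+5.5%) = +14.5%.

+14.5%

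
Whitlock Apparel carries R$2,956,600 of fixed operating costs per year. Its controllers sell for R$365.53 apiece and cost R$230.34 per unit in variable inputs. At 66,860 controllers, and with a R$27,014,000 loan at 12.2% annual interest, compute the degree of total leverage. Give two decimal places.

3.24

Total contribution margin = 66,860 × R$135.19 = R$9,038,803.40.
Subtracting fixed costs: EBIT = R$9,038,803.40 − R$2,956,600 = R$6,082,203.40. Interest = R$3,295,708.00.
DOL = R$9,038,803.40 ÷ R$6,082,203.40 = 1.4861; DFL = R$6,082,203.40 ÷ R$2,786,495.40 = 2.1827.
DCL = DOL × DFL = 1.4861 × 2.1827 = 3.2437.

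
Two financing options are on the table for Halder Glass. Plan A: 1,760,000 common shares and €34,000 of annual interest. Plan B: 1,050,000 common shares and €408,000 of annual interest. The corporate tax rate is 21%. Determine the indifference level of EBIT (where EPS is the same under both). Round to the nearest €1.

€961,099

At indifference, (EBIT − 34,000)(1 − t)/1,760,000 = (EBIT − 408,000)(1 − t)/1,050,000.
The (1 − t) factor cancels: (EBIT − 34,000) × 1,050,000 = (EBIT − 408,000) × 1,760,000.
EBIT × (1,760,000 − 1,050,000) = 408,000 × 1,760,000 − 34,000 × 1,050,000 = 682,380,000,000, so EBIT = 682,380,000,000 ÷ 710,000 = 961,098.59.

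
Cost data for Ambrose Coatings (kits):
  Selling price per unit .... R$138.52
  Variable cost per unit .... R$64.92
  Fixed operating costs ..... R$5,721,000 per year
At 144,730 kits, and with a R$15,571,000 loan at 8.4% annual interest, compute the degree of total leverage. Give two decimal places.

2.94

Contribution at this volume is 144,730 × R$73.60 = R$10,652,128.00.
Subtracting fixed costs: EBIT = R$10,652,128.00 − R$5,721,000 = R$4,931,128.00. Interest = R$1,307,964.00, so EBIT − I = R$3,623,164.00.
DCL = contribution ÷ (EBIT − I) = R$10,652,128.00 ÷ R$3,623,164.00 = 2.9400.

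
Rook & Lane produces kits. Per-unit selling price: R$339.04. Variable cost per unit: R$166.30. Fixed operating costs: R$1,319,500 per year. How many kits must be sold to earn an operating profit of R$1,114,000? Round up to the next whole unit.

14,088 kits

Contribution margin per unit = R$339.04 − R$166.30 = R$172.74.
Need Q such that Q × R$172.74 − R$1,319,500 = R$1,114,000, i.e. Q = R$2,433,500 / R$172.74 = 14,087.65 → 14,088.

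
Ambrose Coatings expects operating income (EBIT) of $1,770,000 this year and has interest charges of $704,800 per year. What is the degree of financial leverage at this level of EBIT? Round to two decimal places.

1.66

Annual interest charges come to $704,800.00.
DFL = EBIT ÷ (EBIT − I) = $1,770,000 ÷ ($1,770,000 − $704,800.00) = $1,770,000 ÷ $1,065,200.00 = 1.6617.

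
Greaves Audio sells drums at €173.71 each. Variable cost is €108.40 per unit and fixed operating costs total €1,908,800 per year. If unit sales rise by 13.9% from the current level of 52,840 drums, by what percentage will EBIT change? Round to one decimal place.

+31.1%

Contribution at this volume is 52,840 × €65.31 = €3,450,980.40.
EBIT = €3,450,980.40 − €1,908,800 = €1,542,180.40.
DOL = contribution ÷ EBIT = €3,450,980.40 ÷ €1,542,180.40 = 2.2377.
So EBIT moves 2.2377 × (+13.9%) = +31.1%.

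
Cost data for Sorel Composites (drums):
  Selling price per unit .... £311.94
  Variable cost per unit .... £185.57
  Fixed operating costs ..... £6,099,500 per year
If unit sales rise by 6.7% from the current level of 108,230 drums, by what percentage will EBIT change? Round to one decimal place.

+12.1%

At 108,230 units, contribution = 108,230 × £126.37 = £13,677,025.10.
Operating income = contribution − fixed costs = £13,677,025.10 − £6,099,500 = £7,577,525.10.
DOL = contribution ÷ EBIT = £13,677,025.10 ÷ £7,577,525.10 = 1.8049.
Operating income changes by 1.8049 × +6.7% = +12.1%.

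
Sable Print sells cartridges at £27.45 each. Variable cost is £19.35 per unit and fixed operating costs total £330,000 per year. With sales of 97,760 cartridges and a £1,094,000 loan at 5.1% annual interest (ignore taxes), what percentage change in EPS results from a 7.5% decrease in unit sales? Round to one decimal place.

Total contribution margin = 97,760 × £8.10 = £791,856.00.
Subtracting fixed costs: EBIT = £791,856.00 − £330,000 = £461,856.00.
Interest = £55,794.00, so EBIT − I = £406,062.00.
DCL = total CM / (EBIT − I) = £791,856.00 / £406,062.00 = 1.9501.
%ΔEPS = DCL × %ΔSales = 1.9501 × -7.5% = -14.6%.

-14.6%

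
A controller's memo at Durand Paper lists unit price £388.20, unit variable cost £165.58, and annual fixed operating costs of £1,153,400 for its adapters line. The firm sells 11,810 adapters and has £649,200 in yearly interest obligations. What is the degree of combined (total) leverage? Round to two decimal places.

3.18

Total contribution margin = 11,810 × £222.62 = £2,629,142.20.
EBIT = £2,629,142.20 − £1,153,400 = £1,475,742.20. Interest = £649,200.00, so EBIT − I = £826,542.20.
DCL = contribution ÷ (EBIT − I) = £2,629,142.20 ÷ £826,542.20 = 3.1809.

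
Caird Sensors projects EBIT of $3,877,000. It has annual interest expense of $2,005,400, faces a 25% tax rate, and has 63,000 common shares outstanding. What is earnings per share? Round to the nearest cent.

$22.28

Pre-tax income = $3,877,000 − $2,005,400.00 = $1,871,600.00.
Net income = $1,871,600.00 × (1 − 0.25) = $1,403,700.00.
Per share: $1,403,700.00 / 63,000 shares = $22.28.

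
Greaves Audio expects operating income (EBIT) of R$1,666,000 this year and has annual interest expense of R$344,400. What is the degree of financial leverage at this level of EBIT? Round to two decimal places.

Annual interest charges come to R$344,400.00.
Degree of financial leverage = EBIT / (EBIT − interest) = R$1,666,000 / R$1,321,600.00 = 1.2606.

1.26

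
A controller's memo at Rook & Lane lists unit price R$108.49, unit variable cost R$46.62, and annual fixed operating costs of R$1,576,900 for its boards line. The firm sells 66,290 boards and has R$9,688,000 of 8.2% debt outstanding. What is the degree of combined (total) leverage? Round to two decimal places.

2.37

At 66,290 units, contribution = 66,290 × R$61.87 = R$4,101,362.30.
EBIT = R$4,101,362.30 − R$1,576,900 = R$2,524,462.30. Interest = R$794,416.00, so EBIT − I = R$1,730,046.30.
DCL = contribution ÷ (EBIT − I) = R$4,101,362.30 ÷ R$1,730,046.30 = 2.3707.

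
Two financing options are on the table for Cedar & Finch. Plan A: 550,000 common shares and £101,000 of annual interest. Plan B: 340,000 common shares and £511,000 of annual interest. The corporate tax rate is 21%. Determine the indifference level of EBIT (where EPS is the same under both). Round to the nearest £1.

£1,174,810

Set EPS_A = EPS_B: (EBIT − £101,000)(1 − 0.21) ÷ 550,000 = (EBIT − £511,000)(1 − 0.21) ÷ 340,000.
The (1 − t) factor cancels: (EBIT − 101,000) × 340,000 = (EBIT − 511,000) × 550,000.
EBIT × (550,000 − 340,000) = 511,000 × 550,000 − 101,000 × 340,000 = 246,710,000,000, so EBIT = 246,710,000,000 ÷ 210,000 = 1,174,809.52.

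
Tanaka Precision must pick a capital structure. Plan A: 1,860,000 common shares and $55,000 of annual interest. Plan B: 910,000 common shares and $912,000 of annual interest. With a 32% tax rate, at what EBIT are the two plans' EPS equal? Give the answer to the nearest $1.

Set EPS_A = EPS_B: (EBIT − $55,000)(1 − 0.32) ÷ 1,860,000 = (EBIT − $912,000)(1 − 0.32) ÷ 910,000.
The (1 − t) factor cancels: (EBIT − 55,000) × 910,000 = (EBIT − 912,000) × 1,860,000.
Solving, EBIT = (912,000·1,860,000 − 55,000·910,000) / (1,860,000 − 910,000) = 1,646,270,000,000 / 950,000 = 1,732,915.79.

$1,732,916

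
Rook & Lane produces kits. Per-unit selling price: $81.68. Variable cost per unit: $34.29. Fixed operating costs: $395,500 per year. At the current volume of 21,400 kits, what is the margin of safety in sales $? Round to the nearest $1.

$1,066,280

Unit CM = price − variable cost = $81.68 − $34.29 = $47.39. Break-even units = $395,500 ÷ $47.39 = 8,345.64; break-even revenue = 8,345.64 × $81.68 = $681,672.08.
Current sales = 21,400 × $81.68 = $1,747,952.00.
Margin of safety = $1,747,952.00 − $681,672.08 = $1,066,280.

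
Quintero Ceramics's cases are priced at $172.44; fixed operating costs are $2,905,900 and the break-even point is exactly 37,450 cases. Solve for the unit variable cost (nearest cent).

Contribution per unit must be FC / Q = $2,905,900 / 37,450 = $77.5941.
Hence VC = price − CM = $172.44 − $77.5941 = $94.85.

$94.85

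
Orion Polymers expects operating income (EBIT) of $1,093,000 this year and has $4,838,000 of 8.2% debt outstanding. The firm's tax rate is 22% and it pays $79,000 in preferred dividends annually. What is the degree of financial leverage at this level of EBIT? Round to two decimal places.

Annual interest charges come to $396,716.00.
Pre-tax preferred-dividend burden = $79,000 ÷ (1 − 0.22) = $101,282.05.
DFL = EBIT ÷ [EBIT − I − D_p/(1−t)] = $1,093,000 ÷ [$1,093,000 − $396,716.00 − $101,282.05] = $1,093,000 ÷ $595,001.95 = 1.8370.

1.84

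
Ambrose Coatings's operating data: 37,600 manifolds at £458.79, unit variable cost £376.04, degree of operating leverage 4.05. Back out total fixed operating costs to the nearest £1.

Total contribution margin = 37,600 × £82.75 = £3,111,400.00.
Since DOL = CM ÷ EBIT, EBIT = £3,111,400.00 ÷ 4.05 = £768,246.91.
And FC = contribution − EBIT = £3,111,400.00 − £768,246.91 = £2,343,153.

£2,343,153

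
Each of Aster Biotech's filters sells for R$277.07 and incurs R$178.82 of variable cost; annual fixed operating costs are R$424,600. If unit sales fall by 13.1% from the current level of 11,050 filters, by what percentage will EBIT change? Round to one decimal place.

Total contribution margin = 11,050 × R$98.25 = R$1,085,662.50.
Subtracting fixed costs: EBIT = R$1,085,662.50 − R$424,600 = R$661,062.50.
So DOL = total CM / EBIT = R$1,085,662.50 / R$661,062.50 = 1.6423.
%ΔEBIT = DOL × %ΔSales = 1.6423 × -13.1% = -21.5%.

-21.5%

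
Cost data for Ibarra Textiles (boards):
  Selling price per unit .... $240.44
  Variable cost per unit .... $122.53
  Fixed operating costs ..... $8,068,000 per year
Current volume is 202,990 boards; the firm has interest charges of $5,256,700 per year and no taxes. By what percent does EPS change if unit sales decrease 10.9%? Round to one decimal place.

At 202,990 units, contribution = 202,990 × $117.91 = $23,934,550.90.
EBIT = $23,934,550.90 − $8,068,000 = $15,866,550.90.
After interest of $5,256,700.00, pre-tax earnings = $10,609,850.90.
DCL = total CM / (EBIT − I) = $23,934,550.90 / $10,609,850.90 = 2.2559.
%ΔEPS = DCL × %ΔSales = 2.2559 × -10.9% = -24.6%.

-24.6%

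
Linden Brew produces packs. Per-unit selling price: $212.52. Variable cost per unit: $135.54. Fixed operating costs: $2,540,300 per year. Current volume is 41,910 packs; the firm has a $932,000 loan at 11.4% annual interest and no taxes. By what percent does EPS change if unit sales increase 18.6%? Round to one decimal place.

+103.5%

Contribution at this volume is 41,910 × $76.98 = $3,226,231.80.
EBIT = $3,226,231.80 − $2,540,300 = $685,931.80.
After interest of $106,248.00, pre-tax earnings = $579,683.80.
DCL = total CM / (EBIT − I) = $3,226,231.80 / $579,683.80 = 5.5655.
EPS therefore changes by 5.5655 × (+18.6%) = +103.5%.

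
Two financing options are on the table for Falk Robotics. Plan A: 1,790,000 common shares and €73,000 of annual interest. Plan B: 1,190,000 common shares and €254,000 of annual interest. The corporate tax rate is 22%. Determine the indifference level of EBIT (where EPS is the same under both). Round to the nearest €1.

€612,983

Set EPS_A = EPS_B: (EBIT − €73,000)(1 − 0.22) ÷ 1,790,000 = (EBIT − €254,000)(1 − 0.22) ÷ 1,190,000.
The (1 − t) factor cancels: (EBIT − 73,000) × 1,190,000 = (EBIT − 254,000) × 1,790,000.
Solving, EBIT = (254,000·1,790,000 − 73,000·1,190,000) / (1,790,000 − 1,190,000) = 367,790,000,000 / 600,000 = 612,983.33.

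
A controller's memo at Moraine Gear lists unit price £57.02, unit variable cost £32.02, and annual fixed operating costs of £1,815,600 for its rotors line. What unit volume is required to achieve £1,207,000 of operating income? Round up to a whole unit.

Unit CM = price − variable cost = £57.02 − £32.02 = £25.00.
Need Q such that Q × £25.00 − £1,815,600 = £1,207,000, i.e. Q = £3,022,600 / £25.00 = 120,904.00 → 120,904.

120,904 rotors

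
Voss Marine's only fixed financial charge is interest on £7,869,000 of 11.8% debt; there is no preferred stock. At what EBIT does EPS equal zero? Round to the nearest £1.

£928,542

Annual interest = 11.8% × £7,869,000 = £928,542.00.
With no preferred dividends, EPS = 0 when EBIT exactly covers interest, so the financial break-even EBIT is £928,542.00.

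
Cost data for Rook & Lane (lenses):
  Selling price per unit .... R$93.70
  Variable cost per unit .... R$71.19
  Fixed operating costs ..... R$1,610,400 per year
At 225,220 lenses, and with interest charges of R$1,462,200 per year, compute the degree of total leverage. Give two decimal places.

2.54

Total contribution margin = 225,220 × R$22.51 = R$5,069,702.20.
Operating income = contribution − fixed costs = R$5,069,702.20 − R$1,610,400 = R$3,459,302.20. Interest = R$1,462,200.00, so EBIT − I = R$1,997,102.20.
Degree of total leverage = total CM / (EBIT − interest) = R$5,069,702.20 / R$1,997,102.20 = 2.5385.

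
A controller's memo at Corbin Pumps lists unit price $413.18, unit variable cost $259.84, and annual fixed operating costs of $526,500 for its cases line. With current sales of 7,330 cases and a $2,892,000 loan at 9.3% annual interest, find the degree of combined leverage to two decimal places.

3.42

Contribution at this volume is 7,330 × $153.34 = $1,123,982.20.
Operating income = contribution − fixed costs = $1,123,982.20 − $526,500 = $597,482.20. Interest = $268,956.00.
DOL = $1,123,982.20 ÷ $597,482.20 = 1.8812; DFL = $597,482.20 ÷ $328,526.20 = 1.8187.
DCL = DOL × DFL = 1.8812 × 1.8187 = 3.4213.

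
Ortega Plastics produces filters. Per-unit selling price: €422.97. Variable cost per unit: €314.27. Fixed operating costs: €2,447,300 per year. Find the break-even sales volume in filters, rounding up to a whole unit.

Contribution margin per unit = €422.97 − €314.27 = €108.70.
Break-even Q = €2,447,300 / €108.70 = 22,514.26 → 22,515 filters.

22,515 filters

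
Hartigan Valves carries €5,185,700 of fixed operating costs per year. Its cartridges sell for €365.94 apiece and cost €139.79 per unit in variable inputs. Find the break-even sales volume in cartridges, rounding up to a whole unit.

22,931 cartridges

Contribution margin per unit = €365.94 − €139.79 = €226.15.
Units to break even: €5,185,700 ÷ €226.15 = 22,930.36, rounded up to 22,931.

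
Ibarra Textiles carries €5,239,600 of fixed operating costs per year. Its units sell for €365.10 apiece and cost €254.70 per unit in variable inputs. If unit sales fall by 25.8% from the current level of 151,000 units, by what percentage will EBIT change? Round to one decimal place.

-37.6%

Total contribution margin = 151,000 × €110.40 = €16,670,400.00.
Operating income = contribution − fixed costs = €16,670,400.00 − €5,239,600 = €11,430,800.00.
So DOL = total CM / EBIT = €16,670,400.00 / €11,430,800.00 = 1.4584.
Operating income changes by 1.4584 × -25.8% = -37.6%.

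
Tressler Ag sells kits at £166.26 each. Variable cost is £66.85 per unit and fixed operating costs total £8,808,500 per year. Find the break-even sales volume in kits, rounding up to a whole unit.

Each unit contributes £166.26 − £66.85 = £99.41.
Break-even Q = £8,808,500 / £99.41 = 88,607.79 → 88,608 kits.

88,608 kits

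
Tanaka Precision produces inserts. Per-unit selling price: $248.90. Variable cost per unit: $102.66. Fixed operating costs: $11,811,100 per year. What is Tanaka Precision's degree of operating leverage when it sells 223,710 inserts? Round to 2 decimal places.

1.57

Contribution at this volume is 223,710 × $146.24 = $32,715,350.40.
Subtracting fixed costs: EBIT = $32,715,350.40 − $11,811,100 = $20,904,250.40.
DOL = contribution ÷ EBIT = $32,715,350.40 ÷ $20,904,250.40 = 1.5650.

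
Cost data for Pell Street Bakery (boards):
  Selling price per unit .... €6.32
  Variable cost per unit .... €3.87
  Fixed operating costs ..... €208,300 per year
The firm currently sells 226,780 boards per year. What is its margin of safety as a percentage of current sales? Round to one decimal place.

Contribution margin per unit = €6.32 − €3.87 = €2.45. Break-even units = €208,300 ÷ €2.45 = 85,020.41; break-even revenue = 85,020.41 × €6.32 = €537,328.98.
Actual sales revenue = 226,780 × €6.32 = €1,433,249.60.
Margin of safety = (€1,433,249.60 − €537,328.98) ÷ €1,433,249.60 = 62.5%.

62.5%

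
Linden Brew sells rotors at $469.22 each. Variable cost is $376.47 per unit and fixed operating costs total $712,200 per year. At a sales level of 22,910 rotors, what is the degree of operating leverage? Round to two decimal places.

1.50

Total contribution margin = 22,910 × $92.75 = $2,124,902.50.
Operating income = contribution − fixed costs = $2,124,902.50 − $712,200 = $1,412,702.50.
So DOL = total CM / EBIT = $2,124,902.50 / $1,412,702.50 = 1.5041.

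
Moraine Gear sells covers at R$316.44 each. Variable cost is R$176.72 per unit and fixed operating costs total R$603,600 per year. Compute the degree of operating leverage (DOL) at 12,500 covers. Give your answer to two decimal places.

Contribution at this volume is 12,500 × R$139.72 = R$1,746,500.00.
Operating income = contribution − fixed costs = R$1,746,500.00 − R$603,600 = R$1,142,900.00.
DOL = contribution ÷ EBIT = R$1,746,500.00 ÷ R$1,142,900.00 = 1.5281.

1.53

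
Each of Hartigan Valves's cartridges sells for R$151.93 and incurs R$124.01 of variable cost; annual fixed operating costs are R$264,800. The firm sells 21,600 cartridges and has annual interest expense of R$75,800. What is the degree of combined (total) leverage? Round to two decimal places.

At 21,600 units, contribution = 21,600 × R$27.92 = R$603,072.00.
Subtracting fixed costs: EBIT = R$603,072.00 − R$264,800 = R$338,272.00. Interest = R$75,800.00, so EBIT − I = R$262,472.00.
Degree of total leverage = total CM / (EBIT − interest) = R$603,072.00 / R$262,472.00 = 2.2977.

2.30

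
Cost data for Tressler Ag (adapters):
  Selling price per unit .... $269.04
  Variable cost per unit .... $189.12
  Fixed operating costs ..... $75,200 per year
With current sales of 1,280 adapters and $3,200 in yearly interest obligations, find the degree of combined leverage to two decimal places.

4.28

At 1,280 units, contribution = 1,280 × $79.92 = $102,297.60.
Operating income = contribution − fixed costs = $102,297.60 − $75,200 = $27,097.60. Interest = $3,200.00.
DOL = $102,297.60 ÷ $27,097.60 = 3.7752; DFL = $27,097.60 ÷ $23,897.60 = 1.1339.
DCL = DOL × DFL = 3.7752 × 1.1339 = 4.2807.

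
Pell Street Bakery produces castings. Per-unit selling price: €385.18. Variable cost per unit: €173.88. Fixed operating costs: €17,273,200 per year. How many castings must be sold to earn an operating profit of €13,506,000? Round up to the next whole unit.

145,666 castings

Each unit contributes €385.18 − €173.88 = €211.30.
Need Q such that Q × €211.30 − €17,273,200 = €13,506,000, i.e. Q = €30,779,200 / €211.30 = 145,665.88 → 145,666.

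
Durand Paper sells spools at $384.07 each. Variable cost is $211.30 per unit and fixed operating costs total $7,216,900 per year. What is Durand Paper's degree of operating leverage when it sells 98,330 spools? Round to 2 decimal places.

Contribution at this volume is 98,330 × $172.77 = $16,988,474.10.
Subtracting fixed costs: EBIT = $16,988,474.10 − $7,216,900 = $9,771,574.10.
DOL = contribution ÷ EBIT = $16,988,474.10 ÷ $9,771,574.10 = 1.7386.

1.74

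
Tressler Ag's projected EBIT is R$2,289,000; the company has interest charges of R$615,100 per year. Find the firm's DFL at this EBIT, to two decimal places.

Annual interest charges come to R$615,100.00.
DFL = EBIT ÷ (EBIT − I) = R$2,289,000 ÷ (R$2,289,000 − R$615,100.00) = R$2,289,000 ÷ R$1,673,900.00 = 1.3675.

1.37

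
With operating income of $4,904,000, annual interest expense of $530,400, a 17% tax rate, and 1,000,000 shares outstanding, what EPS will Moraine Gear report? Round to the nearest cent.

$3.63

Interest = $530,400.00, so EBT = $4,904,000 − $530,400.00 = $4,373,600.00.
Net income = $4,373,600.00 × (1 − 0.17) = $3,630,088.00.
Per share: $3,630,088.00 / 1,000,000 shares = $3.63.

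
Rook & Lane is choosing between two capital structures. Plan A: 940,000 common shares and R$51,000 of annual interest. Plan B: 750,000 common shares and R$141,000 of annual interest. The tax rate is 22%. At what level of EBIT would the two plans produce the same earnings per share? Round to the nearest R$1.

At indifference, (EBIT − 51,000)(1 − t)/940,000 = (EBIT − 141,000)(1 − t)/750,000.
Cancelling (1 − t) and cross-multiplying: 750,000·(EBIT − 51,000) = 940,000·(EBIT − 141,000).
Solving, EBIT = (141,000·940,000 − 51,000·750,000) / (940,000 − 750,000) = 94,290,000,000 / 190,000 = 496,263.16.

R$496,263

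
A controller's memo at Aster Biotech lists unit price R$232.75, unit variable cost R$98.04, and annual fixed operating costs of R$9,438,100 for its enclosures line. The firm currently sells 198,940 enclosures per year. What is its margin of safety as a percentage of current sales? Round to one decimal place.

Unit CM = price − variable cost = R$232.75 − R$98.04 = R$134.71. Break-even units = R$9,438,100 ÷ R$134.71 = 70,062.36; break-even revenue = 70,062.36 × R$232.75 = R$16,307,013.40.
Current sales = 198,940 × R$232.75 = R$46,303,285.00.
Margin of safety = (R$46,303,285.00 − R$16,307,013.40) ÷ R$46,303,285.00 = 64.8%.

64.8%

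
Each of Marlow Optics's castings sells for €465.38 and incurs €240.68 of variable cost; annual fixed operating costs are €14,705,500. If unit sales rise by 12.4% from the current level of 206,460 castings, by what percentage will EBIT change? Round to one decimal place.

+18.2%

Total contribution margin = 206,460 × €224.70 = €46,391,562.00.
Subtracting fixed costs: EBIT = €46,391,562.00 − €14,705,500 = €31,686,062.00.
Degree of operating leverage = €46,391,562.00 / €31,686,062.00 = 1.4641.
Operating income changes by 1.4641 × +12.4% = +18.2%.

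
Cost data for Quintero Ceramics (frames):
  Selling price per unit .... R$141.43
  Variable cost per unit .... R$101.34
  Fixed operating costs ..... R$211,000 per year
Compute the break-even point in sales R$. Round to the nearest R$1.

Contribution margin per unit = R$141.43 − R$101.34 = R$40.09, a CM ratio of R$40.09 ÷ R$141.43 = 0.2835.
Break-even sales = FC ÷ CM ratio = R$211,000 × R$141.43 / R$40.09 = R$744,368.

R$744,368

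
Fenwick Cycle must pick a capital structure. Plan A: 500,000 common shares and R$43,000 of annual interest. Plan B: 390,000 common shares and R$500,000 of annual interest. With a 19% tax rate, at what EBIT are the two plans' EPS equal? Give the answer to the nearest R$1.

Set EPS_A = EPS_B: (EBIT − R$43,000)(1 − 0.19) ÷ 500,000 = (EBIT − R$500,000)(1 − 0.19) ÷ 390,000.
Cancelling (1 − t) and cross-multiplying: 390,000·(EBIT − 43,000) = 500,000·(EBIT − 500,000).
Solving, EBIT = (500,000·500,000 − 43,000·390,000) / (500,000 − 390,000) = 233,230,000,000 / 110,000 = 2,120,272.73.

R$2,120,273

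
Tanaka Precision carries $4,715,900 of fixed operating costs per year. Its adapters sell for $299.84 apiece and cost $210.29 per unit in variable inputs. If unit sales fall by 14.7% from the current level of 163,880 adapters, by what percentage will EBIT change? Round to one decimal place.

Contribution at this volume is 163,880 × $89.55 = $14,675,454.00.
Subtracting fixed costs: EBIT = $14,675,454.00 − $4,715,900 = $9,959,554.00.
Degree of operating leverage = $14,675,454.00 / $9,959,554.00 = 1.4735.
So EBIT moves 1.4735 × (-14.7%) = -21.7%.

-21.7%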